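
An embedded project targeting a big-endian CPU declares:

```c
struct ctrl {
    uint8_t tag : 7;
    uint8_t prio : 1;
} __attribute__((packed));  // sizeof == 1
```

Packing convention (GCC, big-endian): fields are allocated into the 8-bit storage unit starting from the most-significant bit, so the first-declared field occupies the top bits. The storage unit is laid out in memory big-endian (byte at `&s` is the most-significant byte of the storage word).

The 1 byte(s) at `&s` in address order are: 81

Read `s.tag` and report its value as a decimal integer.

[0]=0x81 (big-endian) → word 0x81
tag:7 @ bit 1 → (0x81>>1)&0x7f = 0x40  ←
prio:1 @ bit 0 → (0x81>>0)&0x1 = 0x1

64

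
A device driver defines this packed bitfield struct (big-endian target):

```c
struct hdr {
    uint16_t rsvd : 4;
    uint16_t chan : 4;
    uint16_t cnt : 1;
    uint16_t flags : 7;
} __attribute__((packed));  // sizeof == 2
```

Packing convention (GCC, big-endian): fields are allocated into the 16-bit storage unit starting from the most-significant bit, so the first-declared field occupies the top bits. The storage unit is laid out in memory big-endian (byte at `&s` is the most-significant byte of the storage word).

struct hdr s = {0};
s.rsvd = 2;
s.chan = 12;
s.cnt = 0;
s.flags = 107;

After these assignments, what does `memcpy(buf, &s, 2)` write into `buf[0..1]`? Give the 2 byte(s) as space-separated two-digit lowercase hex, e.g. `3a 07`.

rsvd (4b) val=2 bits=0x2 at bit 12: 0x2000
chan (4b) val=12 bits=0xc at bit 8: 0x2c00
cnt (1b) val=0 bits=0x0 at bit 7: 0x2c00
flags (7b) val=107 bits=0x6b at bit 0: 0x2c6b
word = 0x2c6b → big-endian bytes:
  [0]=0x2c  [1]=0x6b

2c 6b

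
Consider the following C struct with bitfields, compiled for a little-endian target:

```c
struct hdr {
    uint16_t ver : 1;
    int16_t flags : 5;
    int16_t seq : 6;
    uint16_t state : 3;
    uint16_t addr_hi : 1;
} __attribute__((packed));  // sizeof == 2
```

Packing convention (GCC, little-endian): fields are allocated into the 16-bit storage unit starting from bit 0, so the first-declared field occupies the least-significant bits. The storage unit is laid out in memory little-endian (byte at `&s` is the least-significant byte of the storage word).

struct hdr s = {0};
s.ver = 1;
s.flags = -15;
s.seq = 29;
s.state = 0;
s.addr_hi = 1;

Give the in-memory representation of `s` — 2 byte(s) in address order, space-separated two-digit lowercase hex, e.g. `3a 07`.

63 87

ver:1 = 1 → 0x1 << 0 → word 0x0001
flags:5 = -15 → 0x11 << 1 → word 0x0023
seq:6 = 29 → 0x1d << 6 → word 0x0763
state:3 = 0 → 0x0 << 12 → word 0x0763
addr_hi:1 = 1 → 0x1 << 15 → word 0x8763
word = 0x8763 → little-endian bytes:
  [0]=0x63  [1]=0x87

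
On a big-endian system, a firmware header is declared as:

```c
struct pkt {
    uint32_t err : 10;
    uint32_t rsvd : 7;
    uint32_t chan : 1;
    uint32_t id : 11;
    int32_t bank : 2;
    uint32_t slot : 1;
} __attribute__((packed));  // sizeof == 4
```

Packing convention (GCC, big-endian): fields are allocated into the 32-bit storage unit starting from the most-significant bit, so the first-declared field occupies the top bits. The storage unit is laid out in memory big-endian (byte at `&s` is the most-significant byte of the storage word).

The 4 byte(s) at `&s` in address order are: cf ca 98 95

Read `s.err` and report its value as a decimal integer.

831

[0]=0xcf [1]=0xca [2]=0x98 [3]=0x95 (big-endian) → word 0xcfca9895
err:10 @ bit 22 → (0xcfca9895>>22)&0x3ff = 0x33f  ←
rsvd:7 @ bit 15 → (0xcfca9895>>15)&0x7f = 0x15
chan:1 @ bit 14 → (0xcfca9895>>14)&0x1 = 0x0
id:11 @ bit 3 → (0xcfca9895>>3)&0x7ff = 0x312
bank:2 @ bit 1 → (0xcfca9895>>1)&0x3 = 0x2
slot:1 @ bit 0 → (0xcfca9895>>0)&0x1 = 0x1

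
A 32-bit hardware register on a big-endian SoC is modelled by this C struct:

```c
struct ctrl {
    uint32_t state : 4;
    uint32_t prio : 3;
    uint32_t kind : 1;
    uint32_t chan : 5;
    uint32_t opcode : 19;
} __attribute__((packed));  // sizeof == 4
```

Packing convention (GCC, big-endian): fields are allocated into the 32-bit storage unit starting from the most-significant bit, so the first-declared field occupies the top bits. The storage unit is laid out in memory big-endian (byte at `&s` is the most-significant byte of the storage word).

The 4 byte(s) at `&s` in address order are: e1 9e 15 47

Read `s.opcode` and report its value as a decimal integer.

[0]=0xe1 [1]=0x9e [2]=0x15 [3]=0x47 (big-endian) → word 0xe19e1547
state [28+:4] = (word>>28) & 0xf = 14
prio [25+:3] = (word>>25) & 0x7 = 0
kind [24+:1] = (word>>24) & 0x1 = 1
chan [19+:5] = (word>>19) & 0x1f = 19
opcode [0+:19] = (word>>0) & 0x7ffff = 398663  ←

398663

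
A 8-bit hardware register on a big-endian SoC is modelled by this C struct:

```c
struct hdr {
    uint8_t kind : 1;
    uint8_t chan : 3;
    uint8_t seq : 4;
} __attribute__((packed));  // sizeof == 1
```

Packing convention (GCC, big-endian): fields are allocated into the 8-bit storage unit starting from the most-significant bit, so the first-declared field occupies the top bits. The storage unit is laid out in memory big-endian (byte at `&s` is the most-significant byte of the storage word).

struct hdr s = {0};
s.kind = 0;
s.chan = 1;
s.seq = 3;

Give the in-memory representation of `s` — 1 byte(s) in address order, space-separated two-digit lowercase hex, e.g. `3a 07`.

13

[7+:1] kind=0 & 0x1 = 0x0; word=0x00
[4+:3] chan=1 & 0x7 = 0x1; word=0x10
[0+:4] seq=3 & 0xf = 0x3; word=0x13
word = 0x13 → big-endian bytes:
  [0]=0x13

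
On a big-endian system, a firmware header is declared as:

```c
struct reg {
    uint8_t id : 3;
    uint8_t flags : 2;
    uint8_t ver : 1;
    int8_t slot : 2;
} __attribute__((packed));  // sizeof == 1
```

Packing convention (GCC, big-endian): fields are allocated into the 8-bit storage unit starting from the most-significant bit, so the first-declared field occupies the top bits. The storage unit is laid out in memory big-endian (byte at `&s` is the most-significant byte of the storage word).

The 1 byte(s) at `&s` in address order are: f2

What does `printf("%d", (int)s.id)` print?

7

[0]=0xf2 (big-endian) → word 0xf2
id [5+:3] = (word>>5) & 0x7 = 7  ←
flags [3+:2] = (word>>3) & 0x3 = 2
ver [2+:1] = (word>>2) & 0x1 = 0
slot [0+:2] = (word>>0) & 0x3 = 2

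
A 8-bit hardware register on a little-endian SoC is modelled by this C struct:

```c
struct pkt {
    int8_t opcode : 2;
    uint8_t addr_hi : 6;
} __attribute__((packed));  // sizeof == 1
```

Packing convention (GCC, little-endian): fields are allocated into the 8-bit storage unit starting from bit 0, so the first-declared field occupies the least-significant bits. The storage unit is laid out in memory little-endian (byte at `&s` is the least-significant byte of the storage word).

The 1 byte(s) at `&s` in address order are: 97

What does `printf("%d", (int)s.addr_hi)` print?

[0]=0x97 (little-endian) → word 0x97
opcode [0+:2] = (word>>0) & 0x3 = 3
addr_hi [2+:6] = (word>>2) & 0x3f = 37  ←

37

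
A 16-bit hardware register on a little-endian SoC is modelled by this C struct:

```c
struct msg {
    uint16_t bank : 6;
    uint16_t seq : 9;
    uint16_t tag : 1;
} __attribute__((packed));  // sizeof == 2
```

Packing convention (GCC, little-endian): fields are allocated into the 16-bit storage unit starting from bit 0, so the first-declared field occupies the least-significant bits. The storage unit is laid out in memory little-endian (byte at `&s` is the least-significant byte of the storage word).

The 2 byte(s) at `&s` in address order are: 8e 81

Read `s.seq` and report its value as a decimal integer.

6

[0]=0x8e [1]=0x81 (little-endian) → word 0x818e
bank [0+:6] = (word>>0) & 0x3f = 14
seq [6+:9] = (word>>6) & 0x1ff = 6  ←
tag [15+:1] = (word>>15) & 0x1 = 1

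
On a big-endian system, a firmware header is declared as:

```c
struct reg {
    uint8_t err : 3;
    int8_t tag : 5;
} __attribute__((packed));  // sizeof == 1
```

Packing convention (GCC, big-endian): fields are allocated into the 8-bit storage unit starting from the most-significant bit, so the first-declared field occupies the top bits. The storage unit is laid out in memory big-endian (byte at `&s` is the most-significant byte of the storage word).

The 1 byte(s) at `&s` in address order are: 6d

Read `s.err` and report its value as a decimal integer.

3

[0]=0x6d (big-endian) → word 0x6d
err [5+:3] = (word>>5) & 0x7 = 3  ←
tag [0+:5] = (word>>0) & 0x1f = 13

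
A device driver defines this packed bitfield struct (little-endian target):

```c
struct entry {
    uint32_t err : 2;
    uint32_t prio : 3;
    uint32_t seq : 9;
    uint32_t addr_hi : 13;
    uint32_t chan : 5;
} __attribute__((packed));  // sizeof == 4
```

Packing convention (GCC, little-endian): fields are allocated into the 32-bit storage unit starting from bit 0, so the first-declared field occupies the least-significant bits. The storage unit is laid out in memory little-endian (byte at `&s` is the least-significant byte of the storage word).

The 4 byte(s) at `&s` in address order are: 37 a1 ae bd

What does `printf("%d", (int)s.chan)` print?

[0]=0x37 [1]=0xa1 [2]=0xae [3]=0xbd (little-endian) → word 0xbdaea137
err [0+:2] = (word>>0) & 0x3 = 3
prio [2+:3] = (word>>2) & 0x7 = 5
seq [5+:9] = (word>>5) & 0x1ff = 265
addr_hi [14+:13] = (word>>14) & 0x1fff = 5818
chan [27+:5] = (word>>27) & 0x1f = 23  ←

23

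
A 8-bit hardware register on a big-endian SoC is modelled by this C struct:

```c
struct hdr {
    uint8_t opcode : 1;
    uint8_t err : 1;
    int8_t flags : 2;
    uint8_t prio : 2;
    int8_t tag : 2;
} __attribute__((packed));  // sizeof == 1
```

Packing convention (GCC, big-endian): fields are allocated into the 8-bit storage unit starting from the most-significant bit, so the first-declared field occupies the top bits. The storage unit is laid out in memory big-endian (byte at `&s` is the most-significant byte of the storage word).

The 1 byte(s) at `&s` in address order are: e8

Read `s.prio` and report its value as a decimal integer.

2

[0]=0xe8 (big-endian) → word 0xe8
opcode [7+:1] = (word>>7) & 0x1 = 1
err [6+:1] = (word>>6) & 0x1 = 1
flags [4+:2] = (word>>4) & 0x3 = 2
prio [2+:2] = (word>>2) & 0x3 = 2  ←
tag [0+:2] = (word>>0) & 0x3 = 0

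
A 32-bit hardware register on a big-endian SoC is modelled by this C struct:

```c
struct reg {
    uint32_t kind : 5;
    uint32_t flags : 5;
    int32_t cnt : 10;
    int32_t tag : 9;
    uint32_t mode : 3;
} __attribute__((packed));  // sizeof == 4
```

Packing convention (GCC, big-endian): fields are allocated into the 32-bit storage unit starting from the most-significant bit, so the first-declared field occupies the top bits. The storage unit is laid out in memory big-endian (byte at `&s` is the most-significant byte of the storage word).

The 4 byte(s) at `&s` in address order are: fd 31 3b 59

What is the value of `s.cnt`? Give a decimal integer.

[0]=0xfd [1]=0x31 [2]=0x3b [3]=0x59 (big-endian) → word 0xfd313b59
kind:5 @ bit 27 → (0xfd313b59>>27)&0x1f = 0x1f
flags:5 @ bit 22 → (0xfd313b59>>22)&0x1f = 0x14
cnt:10 @ bit 12 → (0xfd313b59>>12)&0x3ff = 0x313  ←
tag:9 @ bit 3 → (0xfd313b59>>3)&0x1ff = 0x16b
mode:3 @ bit 0 → (0xfd313b59>>0)&0x7 = 0x1
cnt signed 10b, MSB=1: 787 - 1024 = -237

-237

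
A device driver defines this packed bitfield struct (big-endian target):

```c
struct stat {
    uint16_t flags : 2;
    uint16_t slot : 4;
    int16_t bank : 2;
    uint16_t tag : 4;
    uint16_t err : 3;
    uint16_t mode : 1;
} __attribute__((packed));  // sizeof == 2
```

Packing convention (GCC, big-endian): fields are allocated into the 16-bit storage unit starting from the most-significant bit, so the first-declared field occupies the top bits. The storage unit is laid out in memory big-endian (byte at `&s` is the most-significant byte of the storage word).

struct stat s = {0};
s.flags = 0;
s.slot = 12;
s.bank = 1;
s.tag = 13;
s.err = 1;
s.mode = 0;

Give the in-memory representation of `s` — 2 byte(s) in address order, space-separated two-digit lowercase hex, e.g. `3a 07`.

31 d2

[14+:2] flags=0 & 0x3 = 0x0; word=0x0000
[10+:4] slot=12 & 0xf = 0xc; word=0x3000
[8+:2] bank=1 & 0x3 = 0x1; word=0x3100
[4+:4] tag=13 & 0xf = 0xd; word=0x31d0
[1+:3] err=1 & 0x7 = 0x1; word=0x31d2
[0+:1] mode=0 & 0x1 = 0x0; word=0x31d2
word = 0x31d2 → big-endian bytes:
  [0]=0x31  [1]=0xd2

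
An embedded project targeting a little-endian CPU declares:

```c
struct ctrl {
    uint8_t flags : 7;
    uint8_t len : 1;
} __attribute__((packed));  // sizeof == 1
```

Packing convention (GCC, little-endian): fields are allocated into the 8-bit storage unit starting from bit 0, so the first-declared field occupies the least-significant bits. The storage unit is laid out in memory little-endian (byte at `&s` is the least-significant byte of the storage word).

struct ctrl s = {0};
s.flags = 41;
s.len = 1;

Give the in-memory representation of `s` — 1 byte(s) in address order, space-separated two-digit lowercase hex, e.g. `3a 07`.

a9

flags (7b) val=41 bits=0x29 at bit 0: 0x29
len (1b) val=1 bits=0x1 at bit 7: 0xa9
word = 0xa9 → little-endian bytes:
  [0]=0xa9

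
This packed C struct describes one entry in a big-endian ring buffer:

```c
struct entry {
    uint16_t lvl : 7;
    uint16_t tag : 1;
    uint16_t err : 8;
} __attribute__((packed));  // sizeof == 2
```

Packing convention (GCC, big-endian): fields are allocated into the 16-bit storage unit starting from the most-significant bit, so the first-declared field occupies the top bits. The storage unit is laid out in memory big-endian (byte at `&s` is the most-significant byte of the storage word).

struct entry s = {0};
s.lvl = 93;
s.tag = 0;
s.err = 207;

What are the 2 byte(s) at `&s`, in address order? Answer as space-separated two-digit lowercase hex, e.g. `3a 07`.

ba cf

lvl (7b) val=93 bits=0x5d at bit 9: 0xba00
tag (1b) val=0 bits=0x0 at bit 8: 0xba00
err (8b) val=207 bits=0xcf at bit 0: 0xbacf
word = 0xbacf → big-endian bytes:
  [0]=0xba  [1]=0xcf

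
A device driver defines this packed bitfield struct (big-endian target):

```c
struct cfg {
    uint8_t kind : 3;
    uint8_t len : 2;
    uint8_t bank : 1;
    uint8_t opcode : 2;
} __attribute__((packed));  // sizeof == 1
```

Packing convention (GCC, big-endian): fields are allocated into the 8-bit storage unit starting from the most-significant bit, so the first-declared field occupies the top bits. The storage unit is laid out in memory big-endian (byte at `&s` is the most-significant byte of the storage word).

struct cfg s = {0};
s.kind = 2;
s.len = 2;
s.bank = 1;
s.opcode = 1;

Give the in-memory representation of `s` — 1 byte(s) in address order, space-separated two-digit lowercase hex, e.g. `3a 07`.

kind:3 = 2 → 0x2 << 5 → word 0x40
len:2 = 2 → 0x2 << 3 → word 0x50
bank:1 = 1 → 0x1 << 2 → word 0x54
opcode:2 = 1 → 0x1 << 0 → word 0x55
word = 0x55 → big-endian bytes:
  [0]=0x55

55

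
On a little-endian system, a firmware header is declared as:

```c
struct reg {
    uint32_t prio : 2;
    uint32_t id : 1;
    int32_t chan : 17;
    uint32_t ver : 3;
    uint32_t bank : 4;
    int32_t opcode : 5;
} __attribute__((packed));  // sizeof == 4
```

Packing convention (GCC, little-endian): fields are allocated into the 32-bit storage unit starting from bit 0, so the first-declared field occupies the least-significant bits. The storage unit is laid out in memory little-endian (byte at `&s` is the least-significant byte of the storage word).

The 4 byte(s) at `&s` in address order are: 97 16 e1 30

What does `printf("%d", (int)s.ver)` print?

6

[0]=0x97 [1]=0x16 [2]=0xe1 [3]=0x30 (little-endian) → word 0x30e11697
prio:2 @ bit 0 → (0x30e11697>>0)&0x3 = 0x3
id:1 @ bit 2 → (0x30e11697>>2)&0x1 = 0x1
chan:17 @ bit 3 → (0x30e11697>>3)&0x1ffff = 0x22d2
ver:3 @ bit 20 → (0x30e11697>>20)&0x7 = 0x6  ←
bank:4 @ bit 23 → (0x30e11697>>23)&0xf = 0x1
opcode:5 @ bit 27 → (0x30e11697>>27)&0x1f = 0x6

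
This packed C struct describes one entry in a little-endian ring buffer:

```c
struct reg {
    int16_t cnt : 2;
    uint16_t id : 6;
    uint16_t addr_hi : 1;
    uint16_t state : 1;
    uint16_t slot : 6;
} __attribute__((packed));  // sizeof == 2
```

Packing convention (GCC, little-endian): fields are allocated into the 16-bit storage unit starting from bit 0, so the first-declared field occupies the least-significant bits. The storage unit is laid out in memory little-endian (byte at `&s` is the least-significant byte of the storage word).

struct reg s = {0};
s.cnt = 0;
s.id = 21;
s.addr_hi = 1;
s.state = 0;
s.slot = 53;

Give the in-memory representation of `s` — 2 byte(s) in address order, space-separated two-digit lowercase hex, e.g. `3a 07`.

cnt (2b) val=0 bits=0x0 at bit 0: 0x0000
id (6b) val=21 bits=0x15 at bit 2: 0x0054
addr_hi (1b) val=1 bits=0x1 at bit 8: 0x0154
state (1b) val=0 bits=0x0 at bit 9: 0x0154
slot (6b) val=53 bits=0x35 at bit 10: 0xd554
word = 0xd554 → little-endian bytes:
  [0]=0x54  [1]=0xd5

54 d5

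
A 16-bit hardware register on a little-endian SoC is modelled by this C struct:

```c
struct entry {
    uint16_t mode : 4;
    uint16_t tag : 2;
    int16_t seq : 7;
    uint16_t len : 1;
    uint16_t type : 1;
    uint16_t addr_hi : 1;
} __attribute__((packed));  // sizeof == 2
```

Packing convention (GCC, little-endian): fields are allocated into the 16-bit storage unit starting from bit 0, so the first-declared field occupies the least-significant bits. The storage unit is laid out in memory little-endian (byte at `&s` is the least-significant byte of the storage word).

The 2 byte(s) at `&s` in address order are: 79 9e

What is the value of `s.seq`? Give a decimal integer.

[0]=0x79 [1]=0x9e (little-endian) → word 0x9e79
mode:4 @ bit 0 → (0x9e79>>0)&0xf = 0x9
tag:2 @ bit 4 → (0x9e79>>4)&0x3 = 0x3
seq:7 @ bit 6 → (0x9e79>>6)&0x7f = 0x79  ←
len:1 @ bit 13 → (0x9e79>>13)&0x1 = 0x0
type:1 @ bit 14 → (0x9e79>>14)&0x1 = 0x0
addr_hi:1 @ bit 15 → (0x9e79>>15)&0x1 = 0x1
seq signed 7b, MSB=1: 121 - 128 = -7

-7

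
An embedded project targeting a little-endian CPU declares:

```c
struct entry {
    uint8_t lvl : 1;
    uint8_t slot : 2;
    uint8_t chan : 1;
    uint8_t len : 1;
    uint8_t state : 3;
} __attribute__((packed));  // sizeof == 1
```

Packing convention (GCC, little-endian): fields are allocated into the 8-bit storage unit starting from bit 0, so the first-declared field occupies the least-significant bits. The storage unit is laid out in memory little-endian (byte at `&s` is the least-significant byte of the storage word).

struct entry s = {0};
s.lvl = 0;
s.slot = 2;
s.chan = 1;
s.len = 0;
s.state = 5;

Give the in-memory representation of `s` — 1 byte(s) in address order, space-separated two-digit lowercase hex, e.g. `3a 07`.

ac

lvl:1 = 0 → 0x0 << 0 → word 0x00
slot:2 = 2 → 0x2 << 1 → word 0x04
chan:1 = 1 → 0x1 << 3 → word 0x0c
len:1 = 0 → 0x0 << 4 → word 0x0c
state:3 = 5 → 0x5 << 5 → word 0xac
word = 0xac → little-endian bytes:
  [0]=0xac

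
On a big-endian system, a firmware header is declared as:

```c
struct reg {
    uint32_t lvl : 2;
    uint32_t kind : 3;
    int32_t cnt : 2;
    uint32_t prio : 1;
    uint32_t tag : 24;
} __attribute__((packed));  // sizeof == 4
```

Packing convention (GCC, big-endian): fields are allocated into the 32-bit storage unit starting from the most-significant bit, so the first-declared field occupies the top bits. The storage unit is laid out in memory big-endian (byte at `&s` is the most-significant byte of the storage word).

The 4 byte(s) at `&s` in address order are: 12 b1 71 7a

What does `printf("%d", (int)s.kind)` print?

[0]=0x12 [1]=0xb1 [2]=0x71 [3]=0x7a (big-endian) → word 0x12b1717a
lvl:2 @ bit 30 → (0x12b1717a>>30)&0x3 = 0x0
kind:3 @ bit 27 → (0x12b1717a>>27)&0x7 = 0x2  ←
cnt:2 @ bit 25 → (0x12b1717a>>25)&0x3 = 0x1
prio:1 @ bit 24 → (0x12b1717a>>24)&0x1 = 0x0
tag:24 @ bit 0 → (0x12b1717a>>0)&0xffffff = 0xb1717a

2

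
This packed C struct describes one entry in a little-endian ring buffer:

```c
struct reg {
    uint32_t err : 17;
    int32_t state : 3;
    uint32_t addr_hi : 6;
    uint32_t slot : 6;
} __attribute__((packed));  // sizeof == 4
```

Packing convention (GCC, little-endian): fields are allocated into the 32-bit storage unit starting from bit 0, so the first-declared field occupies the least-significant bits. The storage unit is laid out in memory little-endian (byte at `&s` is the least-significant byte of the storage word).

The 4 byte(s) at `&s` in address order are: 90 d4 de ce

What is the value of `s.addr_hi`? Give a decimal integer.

[0]=0x90 [1]=0xd4 [2]=0xde [3]=0xce (little-endian) → word 0xceded490
err [0+:17] = (word>>0) & 0x1ffff = 54416
state [17+:3] = (word>>17) & 0x7 = 7
addr_hi [20+:6] = (word>>20) & 0x3f = 45  ←
slot [26+:6] = (word>>26) & 0x3f = 51

45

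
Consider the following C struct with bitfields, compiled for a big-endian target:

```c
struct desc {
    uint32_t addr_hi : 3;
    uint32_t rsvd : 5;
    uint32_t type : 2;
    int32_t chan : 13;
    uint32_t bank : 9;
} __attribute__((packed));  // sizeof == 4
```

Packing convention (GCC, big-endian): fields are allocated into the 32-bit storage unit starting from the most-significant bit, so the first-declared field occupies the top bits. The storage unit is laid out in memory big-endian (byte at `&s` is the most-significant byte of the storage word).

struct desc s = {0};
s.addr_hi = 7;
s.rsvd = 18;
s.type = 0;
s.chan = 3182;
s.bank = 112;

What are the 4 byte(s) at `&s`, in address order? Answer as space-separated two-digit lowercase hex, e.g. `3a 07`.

f2 18 dc 70

addr_hi (3b) val=7 bits=0x7 at bit 29: 0xe0000000
rsvd (5b) val=18 bits=0x12 at bit 24: 0xf2000000
type (2b) val=0 bits=0x0 at bit 22: 0xf2000000
chan (13b) val=3182 bits=0xc6e at bit 9: 0xf218dc00
bank (9b) val=112 bits=0x70 at bit 0: 0xf218dc70
word = 0xf218dc70 → big-endian bytes:
  [0]=0xf2  [1]=0x18  [2]=0xdc  [3]=0x70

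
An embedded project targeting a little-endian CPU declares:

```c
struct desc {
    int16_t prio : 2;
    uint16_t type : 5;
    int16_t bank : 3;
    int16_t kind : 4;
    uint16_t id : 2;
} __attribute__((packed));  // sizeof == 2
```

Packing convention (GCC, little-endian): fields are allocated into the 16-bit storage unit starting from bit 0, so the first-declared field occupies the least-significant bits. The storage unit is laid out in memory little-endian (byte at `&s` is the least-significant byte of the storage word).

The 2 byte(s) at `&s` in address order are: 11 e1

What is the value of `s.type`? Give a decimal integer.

[0]=0x11 [1]=0xe1 (little-endian) → word 0xe111
prio:2 @ bit 0 → (0xe111>>0)&0x3 = 0x1
type:5 @ bit 2 → (0xe111>>2)&0x1f = 0x4  ←
bank:3 @ bit 7 → (0xe111>>7)&0x7 = 0x2
kind:4 @ bit 10 → (0xe111>>10)&0xf = 0x8
id:2 @ bit 14 → (0xe111>>14)&0x3 = 0x3

4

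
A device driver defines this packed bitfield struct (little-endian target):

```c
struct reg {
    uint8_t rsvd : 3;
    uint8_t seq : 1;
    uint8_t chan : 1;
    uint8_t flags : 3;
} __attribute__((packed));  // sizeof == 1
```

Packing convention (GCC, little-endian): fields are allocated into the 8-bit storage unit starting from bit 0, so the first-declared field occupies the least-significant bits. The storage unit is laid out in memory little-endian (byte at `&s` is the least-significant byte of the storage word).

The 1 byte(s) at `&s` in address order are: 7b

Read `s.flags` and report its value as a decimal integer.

3

[0]=0x7b (little-endian) → word 0x7b
rsvd:3 @ bit 0 → (0x7b>>0)&0x7 = 0x3
seq:1 @ bit 3 → (0x7b>>3)&0x1 = 0x1
chan:1 @ bit 4 → (0x7b>>4)&0x1 = 0x1
flags:3 @ bit 5 → (0x7b>>5)&0x7 = 0x3  ←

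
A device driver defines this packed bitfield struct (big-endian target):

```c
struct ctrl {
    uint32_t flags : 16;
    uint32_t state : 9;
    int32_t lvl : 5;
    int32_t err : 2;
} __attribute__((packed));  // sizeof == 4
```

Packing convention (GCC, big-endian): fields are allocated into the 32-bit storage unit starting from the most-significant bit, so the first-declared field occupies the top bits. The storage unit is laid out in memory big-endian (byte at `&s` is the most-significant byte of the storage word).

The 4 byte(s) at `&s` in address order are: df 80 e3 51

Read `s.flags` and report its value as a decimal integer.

[0]=0xdf [1]=0x80 [2]=0xe3 [3]=0x51 (big-endian) → word 0xdf80e351
flags [16+:16] = (word>>16) & 0xffff = 57216  ←
state [7+:9] = (word>>7) & 0x1ff = 454
lvl [2+:5] = (word>>2) & 0x1f = 20
err [0+:2] = (word>>0) & 0x3 = 1

57216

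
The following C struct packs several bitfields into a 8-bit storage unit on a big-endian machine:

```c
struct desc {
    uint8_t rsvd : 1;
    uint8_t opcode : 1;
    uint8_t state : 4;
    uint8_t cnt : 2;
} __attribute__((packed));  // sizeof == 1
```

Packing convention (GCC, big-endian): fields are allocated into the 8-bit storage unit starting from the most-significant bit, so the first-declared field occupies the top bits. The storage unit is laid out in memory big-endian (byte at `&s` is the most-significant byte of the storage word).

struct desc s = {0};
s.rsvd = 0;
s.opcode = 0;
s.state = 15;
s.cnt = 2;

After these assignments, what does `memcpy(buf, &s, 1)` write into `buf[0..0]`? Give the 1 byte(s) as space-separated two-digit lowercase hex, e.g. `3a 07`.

3e

[7+:1] rsvd=0 & 0x1 = 0x0; word=0x00
[6+:1] opcode=0 & 0x1 = 0x0; word=0x00
[2+:4] state=15 & 0xf = 0xf; word=0x3c
[0+:2] cnt=2 & 0x3 = 0x2; word=0x3e
word = 0x3e → big-endian bytes:
  [0]=0x3e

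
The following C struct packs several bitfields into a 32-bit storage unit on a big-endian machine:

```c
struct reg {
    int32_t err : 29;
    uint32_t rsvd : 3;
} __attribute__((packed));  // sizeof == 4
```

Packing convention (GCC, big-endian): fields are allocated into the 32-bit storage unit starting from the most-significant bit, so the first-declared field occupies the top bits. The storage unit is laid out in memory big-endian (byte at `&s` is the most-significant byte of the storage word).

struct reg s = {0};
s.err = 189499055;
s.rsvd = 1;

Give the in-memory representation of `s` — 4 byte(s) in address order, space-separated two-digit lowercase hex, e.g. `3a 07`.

5a 5c 35 79

err (29b) val=189499055 bits=0xb4b86af at bit 3: 0x5a5c3578
rsvd (3b) val=1 bits=0x1 at bit 0: 0x5a5c3579
word = 0x5a5c3579 → big-endian bytes:
  [0]=0x5a  [1]=0x5c  [2]=0x35  [3]=0x79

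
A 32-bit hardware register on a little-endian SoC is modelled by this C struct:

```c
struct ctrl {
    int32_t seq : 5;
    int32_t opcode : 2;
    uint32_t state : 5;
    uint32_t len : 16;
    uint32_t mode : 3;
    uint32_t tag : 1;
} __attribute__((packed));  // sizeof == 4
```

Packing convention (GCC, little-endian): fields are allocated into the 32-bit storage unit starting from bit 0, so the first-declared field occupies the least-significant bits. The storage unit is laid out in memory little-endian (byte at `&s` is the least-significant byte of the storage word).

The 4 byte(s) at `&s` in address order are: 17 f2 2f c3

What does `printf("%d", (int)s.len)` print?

13055

[0]=0x17 [1]=0xf2 [2]=0x2f [3]=0xc3 (little-endian) → word 0xc32ff217
seq:5 @ bit 0 → (0xc32ff217>>0)&0x1f = 0x17
opcode:2 @ bit 5 → (0xc32ff217>>5)&0x3 = 0x0
state:5 @ bit 7 → (0xc32ff217>>7)&0x1f = 0x4
len:16 @ bit 12 → (0xc32ff217>>12)&0xffff = 0x32ff  ←
mode:3 @ bit 28 → (0xc32ff217>>28)&0x7 = 0x4
tag:1 @ bit 31 → (0xc32ff217>>31)&0x1 = 0x1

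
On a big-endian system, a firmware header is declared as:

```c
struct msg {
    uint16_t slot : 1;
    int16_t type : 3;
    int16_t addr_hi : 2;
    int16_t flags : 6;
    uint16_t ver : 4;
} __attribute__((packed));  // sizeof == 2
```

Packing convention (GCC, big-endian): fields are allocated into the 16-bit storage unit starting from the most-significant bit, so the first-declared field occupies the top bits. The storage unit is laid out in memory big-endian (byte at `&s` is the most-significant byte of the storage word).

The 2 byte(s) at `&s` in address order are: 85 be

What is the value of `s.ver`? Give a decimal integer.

[0]=0x85 [1]=0xbe (big-endian) → word 0x85be
slot [15+:1] = (word>>15) & 0x1 = 1
type [12+:3] = (word>>12) & 0x7 = 0
addr_hi [10+:2] = (word>>10) & 0x3 = 1
flags [4+:6] = (word>>4) & 0x3f = 27
ver [0+:4] = (word>>0) & 0xf = 14  ←

14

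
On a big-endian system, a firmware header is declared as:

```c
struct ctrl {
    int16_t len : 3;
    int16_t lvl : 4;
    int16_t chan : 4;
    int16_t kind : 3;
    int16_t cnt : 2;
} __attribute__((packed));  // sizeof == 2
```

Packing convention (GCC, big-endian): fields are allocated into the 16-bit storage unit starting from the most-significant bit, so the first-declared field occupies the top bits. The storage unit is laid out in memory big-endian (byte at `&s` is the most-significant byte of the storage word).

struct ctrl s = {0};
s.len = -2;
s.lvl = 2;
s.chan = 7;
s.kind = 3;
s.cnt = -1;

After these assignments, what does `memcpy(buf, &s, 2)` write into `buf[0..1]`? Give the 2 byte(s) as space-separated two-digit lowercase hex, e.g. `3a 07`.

c4 ef

[13+:3] len=-2 & 0x7 = 0x6; word=0xc000
[9+:4] lvl=2 & 0xf = 0x2; word=0xc400
[5+:4] chan=7 & 0xf = 0x7; word=0xc4e0
[2+:3] kind=3 & 0x7 = 0x3; word=0xc4ec
[0+:2] cnt=-1 & 0x3 = 0x3; word=0xc4ef
word = 0xc4ef → big-endian bytes:
  [0]=0xc4  [1]=0xef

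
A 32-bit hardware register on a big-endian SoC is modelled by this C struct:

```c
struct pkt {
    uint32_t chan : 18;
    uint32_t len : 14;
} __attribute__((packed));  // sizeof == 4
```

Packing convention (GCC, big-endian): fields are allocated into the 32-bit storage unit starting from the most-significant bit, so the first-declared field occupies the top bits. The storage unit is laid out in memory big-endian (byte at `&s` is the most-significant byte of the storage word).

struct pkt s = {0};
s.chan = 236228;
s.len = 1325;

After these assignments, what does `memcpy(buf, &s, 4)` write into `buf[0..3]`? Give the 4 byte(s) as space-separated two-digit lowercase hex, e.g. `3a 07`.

e6 b1 05 2d

chan (18b) val=236228 bits=0x39ac4 at bit 14: 0xe6b10000
len (14b) val=1325 bits=0x52d at bit 0: 0xe6b1052d
word = 0xe6b1052d → big-endian bytes:
  [0]=0xe6  [1]=0xb1  [2]=0x05  [3]=0x2d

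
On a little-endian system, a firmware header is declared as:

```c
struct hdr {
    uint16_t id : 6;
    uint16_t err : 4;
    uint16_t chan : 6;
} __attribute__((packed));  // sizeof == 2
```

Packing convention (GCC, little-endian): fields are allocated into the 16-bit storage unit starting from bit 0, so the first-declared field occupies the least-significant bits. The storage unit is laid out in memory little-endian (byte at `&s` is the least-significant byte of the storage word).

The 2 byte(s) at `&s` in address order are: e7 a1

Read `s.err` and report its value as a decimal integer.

7

[0]=0xe7 [1]=0xa1 (little-endian) → word 0xa1e7
id [0+:6] = (word>>0) & 0x3f = 39
err [6+:4] = (word>>6) & 0xf = 7  ←
chan [10+:6] = (word>>10) & 0x3f = 40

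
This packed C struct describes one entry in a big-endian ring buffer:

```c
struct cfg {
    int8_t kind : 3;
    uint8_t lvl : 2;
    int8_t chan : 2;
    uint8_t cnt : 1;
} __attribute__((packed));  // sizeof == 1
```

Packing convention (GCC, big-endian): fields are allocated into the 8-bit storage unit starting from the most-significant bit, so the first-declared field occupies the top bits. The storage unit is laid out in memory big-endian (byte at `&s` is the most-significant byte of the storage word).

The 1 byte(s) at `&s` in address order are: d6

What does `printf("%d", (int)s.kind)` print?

[0]=0xd6 (big-endian) → word 0xd6
kind:3 @ bit 5 → (0xd6>>5)&0x7 = 0x6  ←
lvl:2 @ bit 3 → (0xd6>>3)&0x3 = 0x2
chan:2 @ bit 1 → (0xd6>>1)&0x3 = 0x3
cnt:1 @ bit 0 → (0xd6>>0)&0x1 = 0x0
kind signed 3b, MSB=1: 6 - 8 = -2

-2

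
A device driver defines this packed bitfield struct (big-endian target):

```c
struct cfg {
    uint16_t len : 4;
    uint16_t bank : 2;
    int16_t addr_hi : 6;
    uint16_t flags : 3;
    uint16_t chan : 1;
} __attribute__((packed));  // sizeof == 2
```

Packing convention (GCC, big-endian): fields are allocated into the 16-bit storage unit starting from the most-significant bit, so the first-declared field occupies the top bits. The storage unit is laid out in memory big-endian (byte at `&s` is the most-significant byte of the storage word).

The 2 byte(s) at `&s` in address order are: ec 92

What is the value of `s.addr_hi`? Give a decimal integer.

9

[0]=0xec [1]=0x92 (big-endian) → word 0xec92
len:4 @ bit 12 → (0xec92>>12)&0xf = 0xe
bank:2 @ bit 10 → (0xec92>>10)&0x3 = 0x3
addr_hi:6 @ bit 4 → (0xec92>>4)&0x3f = 0x9  ←
flags:3 @ bit 1 → (0xec92>>1)&0x7 = 0x1
chan:1 @ bit 0 → (0xec92>>0)&0x1 = 0x0
addr_hi signed 6b, MSB=0: value = 9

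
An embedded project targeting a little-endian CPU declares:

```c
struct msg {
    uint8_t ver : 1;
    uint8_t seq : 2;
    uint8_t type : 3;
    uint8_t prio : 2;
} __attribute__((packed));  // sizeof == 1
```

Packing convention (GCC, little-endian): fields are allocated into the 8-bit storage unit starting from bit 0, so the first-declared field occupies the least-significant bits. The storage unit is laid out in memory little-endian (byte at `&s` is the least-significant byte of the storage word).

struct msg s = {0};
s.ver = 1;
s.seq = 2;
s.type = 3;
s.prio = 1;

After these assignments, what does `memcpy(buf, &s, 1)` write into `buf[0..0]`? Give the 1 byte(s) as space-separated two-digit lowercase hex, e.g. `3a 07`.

[0+:1] ver=1 & 0x1 = 0x1; word=0x01
[1+:2] seq=2 & 0x3 = 0x2; word=0x05
[3+:3] type=3 & 0x7 = 0x3; word=0x1d
[6+:2] prio=1 & 0x3 = 0x1; word=0x5d
word = 0x5d → little-endian bytes:
  [0]=0x5d

5d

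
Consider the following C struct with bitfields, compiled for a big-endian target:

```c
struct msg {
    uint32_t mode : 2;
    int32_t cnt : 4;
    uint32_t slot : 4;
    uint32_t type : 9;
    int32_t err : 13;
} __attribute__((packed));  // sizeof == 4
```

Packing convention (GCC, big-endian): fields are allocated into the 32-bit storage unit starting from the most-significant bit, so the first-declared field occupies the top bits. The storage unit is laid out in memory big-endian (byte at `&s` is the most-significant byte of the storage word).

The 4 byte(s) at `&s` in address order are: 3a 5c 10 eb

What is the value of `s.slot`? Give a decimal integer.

[0]=0x3a [1]=0x5c [2]=0x10 [3]=0xeb (big-endian) → word 0x3a5c10eb
mode:2 @ bit 30 → (0x3a5c10eb>>30)&0x3 = 0x0
cnt:4 @ bit 26 → (0x3a5c10eb>>26)&0xf = 0xe
slot:4 @ bit 22 → (0x3a5c10eb>>22)&0xf = 0x9  ←
type:9 @ bit 13 → (0x3a5c10eb>>13)&0x1ff = 0xe0
err:13 @ bit 0 → (0x3a5c10eb>>0)&0x1fff = 0x10eb

9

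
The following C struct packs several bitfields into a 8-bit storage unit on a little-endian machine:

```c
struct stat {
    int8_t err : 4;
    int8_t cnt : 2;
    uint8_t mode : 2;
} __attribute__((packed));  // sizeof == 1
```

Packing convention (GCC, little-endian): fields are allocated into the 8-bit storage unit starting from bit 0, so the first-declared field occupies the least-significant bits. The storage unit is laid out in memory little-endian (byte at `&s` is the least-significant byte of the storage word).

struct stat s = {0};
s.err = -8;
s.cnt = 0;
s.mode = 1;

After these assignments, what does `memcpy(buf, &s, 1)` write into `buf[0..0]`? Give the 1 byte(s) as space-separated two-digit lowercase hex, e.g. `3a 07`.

err (4b) val=-8 bits=0x8 at bit 0: 0x08
cnt (2b) val=0 bits=0x0 at bit 4: 0x08
mode (2b) val=1 bits=0x1 at bit 6: 0x48
word = 0x48 → little-endian bytes:
  [0]=0x48

48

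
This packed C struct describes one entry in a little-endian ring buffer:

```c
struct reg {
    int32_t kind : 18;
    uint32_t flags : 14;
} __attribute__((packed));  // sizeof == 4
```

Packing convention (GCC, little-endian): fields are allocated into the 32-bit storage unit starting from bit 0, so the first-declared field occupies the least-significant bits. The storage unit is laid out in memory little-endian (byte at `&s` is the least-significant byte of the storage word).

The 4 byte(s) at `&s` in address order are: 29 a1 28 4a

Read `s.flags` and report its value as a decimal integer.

4746

[0]=0x29 [1]=0xa1 [2]=0x28 [3]=0x4a (little-endian) → word 0x4a28a129
kind [0+:18] = (word>>0) & 0x3ffff = 41257
flags [18+:14] = (word>>18) & 0x3fff = 4746  ←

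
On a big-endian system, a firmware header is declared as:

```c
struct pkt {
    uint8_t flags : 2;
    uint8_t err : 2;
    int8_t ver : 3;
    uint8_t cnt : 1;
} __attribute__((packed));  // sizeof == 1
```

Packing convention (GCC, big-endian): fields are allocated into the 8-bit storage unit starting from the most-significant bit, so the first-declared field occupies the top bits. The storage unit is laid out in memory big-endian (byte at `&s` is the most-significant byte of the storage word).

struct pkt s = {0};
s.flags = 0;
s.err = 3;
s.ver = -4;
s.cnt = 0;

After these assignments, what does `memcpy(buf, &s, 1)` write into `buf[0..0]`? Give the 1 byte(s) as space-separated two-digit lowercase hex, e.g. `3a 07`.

38

[6+:2] flags=0 & 0x3 = 0x0; word=0x00
[4+:2] err=3 & 0x3 = 0x3; word=0x30
[1+:3] ver=-4 & 0x7 = 0x4; word=0x38
[0+:1] cnt=0 & 0x1 = 0x0; word=0x38
word = 0x38 → big-endian bytes:
  [0]=0x38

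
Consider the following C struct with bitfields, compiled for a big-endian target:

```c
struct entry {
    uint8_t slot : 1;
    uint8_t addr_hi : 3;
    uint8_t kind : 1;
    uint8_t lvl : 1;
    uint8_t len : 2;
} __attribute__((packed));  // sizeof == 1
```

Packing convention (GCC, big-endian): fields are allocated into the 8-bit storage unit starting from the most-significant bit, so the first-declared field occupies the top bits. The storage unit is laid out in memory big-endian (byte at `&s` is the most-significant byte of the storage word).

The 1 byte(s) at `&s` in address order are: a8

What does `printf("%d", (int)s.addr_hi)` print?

2

[0]=0xa8 (big-endian) → word 0xa8
slot [7+:1] = (word>>7) & 0x1 = 1
addr_hi [4+:3] = (word>>4) & 0x7 = 2  ←
kind [3+:1] = (word>>3) & 0x1 = 1
lvl [2+:1] = (word>>2) & 0x1 = 0
len [0+:2] = (word>>0) & 0x3 = 0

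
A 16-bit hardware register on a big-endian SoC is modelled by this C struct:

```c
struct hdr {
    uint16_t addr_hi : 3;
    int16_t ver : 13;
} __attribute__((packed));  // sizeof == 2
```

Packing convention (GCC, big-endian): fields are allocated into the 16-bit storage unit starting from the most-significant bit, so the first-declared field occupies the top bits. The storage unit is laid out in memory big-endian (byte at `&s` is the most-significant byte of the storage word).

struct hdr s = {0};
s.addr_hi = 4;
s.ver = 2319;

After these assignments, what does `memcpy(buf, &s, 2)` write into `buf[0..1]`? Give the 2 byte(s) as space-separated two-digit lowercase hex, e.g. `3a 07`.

addr_hi:3 = 4 → 0x4 << 13 → word 0x8000
ver:13 = 2319 → 0x90f << 0 → word 0x890f
word = 0x890f → big-endian bytes:
  [0]=0x89  [1]=0x0f

89 0f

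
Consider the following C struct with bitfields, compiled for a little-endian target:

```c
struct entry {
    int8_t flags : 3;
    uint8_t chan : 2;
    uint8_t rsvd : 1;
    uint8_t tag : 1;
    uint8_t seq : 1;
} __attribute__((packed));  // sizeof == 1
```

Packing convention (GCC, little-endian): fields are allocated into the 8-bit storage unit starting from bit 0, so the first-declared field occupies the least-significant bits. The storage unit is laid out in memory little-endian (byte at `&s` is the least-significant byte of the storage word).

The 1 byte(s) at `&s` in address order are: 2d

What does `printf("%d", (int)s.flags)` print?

[0]=0x2d (little-endian) → word 0x2d
flags:3 @ bit 0 → (0x2d>>0)&0x7 = 0x5  ←
chan:2 @ bit 3 → (0x2d>>3)&0x3 = 0x1
rsvd:1 @ bit 5 → (0x2d>>5)&0x1 = 0x1
tag:1 @ bit 6 → (0x2d>>6)&0x1 = 0x0
seq:1 @ bit 7 → (0x2d>>7)&0x1 = 0x0
flags signed 3b, MSB=1: 5 - 8 = -3

-3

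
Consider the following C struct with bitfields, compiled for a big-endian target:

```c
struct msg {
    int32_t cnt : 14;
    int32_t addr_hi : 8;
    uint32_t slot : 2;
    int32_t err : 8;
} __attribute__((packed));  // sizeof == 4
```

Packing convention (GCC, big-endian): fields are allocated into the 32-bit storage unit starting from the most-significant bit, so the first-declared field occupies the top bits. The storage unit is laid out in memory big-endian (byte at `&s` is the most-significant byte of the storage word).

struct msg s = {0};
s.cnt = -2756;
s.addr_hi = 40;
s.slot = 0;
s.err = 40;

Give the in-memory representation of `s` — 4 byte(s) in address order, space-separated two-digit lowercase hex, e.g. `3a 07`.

cnt (14b) val=-2756 bits=0x353c at bit 18: 0xd4f00000
addr_hi (8b) val=40 bits=0x28 at bit 10: 0xd4f0a000
slot (2b) val=0 bits=0x0 at bit 8: 0xd4f0a000
err (8b) val=40 bits=0x28 at bit 0: 0xd4f0a028
word = 0xd4f0a028 → big-endian bytes:
  [0]=0xd4  [1]=0xf0  [2]=0xa0  [3]=0x28

d4 f0 a0 28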